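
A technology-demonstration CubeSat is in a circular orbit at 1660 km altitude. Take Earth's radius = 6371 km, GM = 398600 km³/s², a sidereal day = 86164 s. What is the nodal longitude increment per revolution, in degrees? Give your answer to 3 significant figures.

Semi-major axis a = 6371 + 1660 = 8031 km. Period T = 2π√(a³/μ) = 2π√(8031³/398600) = 7162.5 s = 119.38 min.
During one orbit Earth rotates (7162.5 / 86164) × 360° = 29.93°.

29.9°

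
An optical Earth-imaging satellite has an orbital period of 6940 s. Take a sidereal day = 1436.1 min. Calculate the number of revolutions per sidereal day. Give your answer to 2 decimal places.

Orbits per sidereal day = 86166 / 6940.0 = 12.416.

12.42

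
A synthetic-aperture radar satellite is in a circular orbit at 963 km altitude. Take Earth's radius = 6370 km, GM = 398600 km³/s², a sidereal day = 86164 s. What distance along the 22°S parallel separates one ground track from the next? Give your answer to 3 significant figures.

Semi-major axis a = 6370 + 963 = 7333 km. Period T = 2π√(a³/μ) = 2π√(7333³/398600) = 6249.3 s = 104.16 min.
Node shift per orbit = (6249.3/86164) × 360° = 26.11°.
Equatorial spacing = 26.11 × 111.2 km/° = 2903 km.
At 22° latitude, spacing = 2903 × cos(22°) = 2691 km.

2690 km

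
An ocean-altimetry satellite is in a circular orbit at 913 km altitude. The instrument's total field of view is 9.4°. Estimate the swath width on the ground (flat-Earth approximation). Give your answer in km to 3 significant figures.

150 km

Half-angle = 9.4°/2 = 4.7°.
Swath width ≈ 2h·tan(θ/2) = 2 × 913 × tan(4.7°) = 150.1 km.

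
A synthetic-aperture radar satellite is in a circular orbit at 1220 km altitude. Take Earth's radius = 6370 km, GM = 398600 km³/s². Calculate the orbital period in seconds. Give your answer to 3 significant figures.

Semi-major axis a = 6370 + 1220 = 7590 km. Period T = 2π√(a³/μ) = 2π√(7590³/398600) = 6580.7 s = 109.68 min.

6580 seconds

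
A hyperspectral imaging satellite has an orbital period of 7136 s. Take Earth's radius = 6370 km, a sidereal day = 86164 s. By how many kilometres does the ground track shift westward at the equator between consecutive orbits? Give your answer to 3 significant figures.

3310 km

During one orbit Earth rotates (7136.0 / 86164) × 360° = 29.81°.
At the equator that is 29.81° × (2π·6370/360) km/° = 29.81 × 111.2 = 3315 km.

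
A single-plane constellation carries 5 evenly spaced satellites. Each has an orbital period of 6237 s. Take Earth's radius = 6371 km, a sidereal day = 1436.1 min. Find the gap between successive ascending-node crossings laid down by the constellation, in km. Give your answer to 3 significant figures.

Single-satellite node shift = (6237.0/86166) × 360° = 26.06°.
With 5 satellites evenly phased, successive equator crossings are 26.06/5 = 5.212° apart.
That is 5.212 × 111.2 = 580 km at the equator.

580 km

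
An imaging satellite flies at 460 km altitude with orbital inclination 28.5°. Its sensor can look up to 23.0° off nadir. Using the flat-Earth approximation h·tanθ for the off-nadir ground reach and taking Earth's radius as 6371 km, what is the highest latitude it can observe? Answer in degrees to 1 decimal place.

For a prograde orbit the ground track reaches latitude ±i = ±28.5°.
Sensor half-swath on the ground ≈ 460·tan(23.0°) = 195 km = 1.76° of latitude.
Maximum observable latitude ≈ 28.5 + 1.76 = 30.3°.

30.3°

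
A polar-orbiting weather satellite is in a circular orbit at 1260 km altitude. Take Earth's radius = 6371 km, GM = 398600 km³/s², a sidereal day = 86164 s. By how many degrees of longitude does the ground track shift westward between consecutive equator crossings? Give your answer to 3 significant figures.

Semi-major axis a = 6371 + 1260 = 7631 km. Period T = 2π√(a³/μ) = 2π√(7631³/398600) = 6634.1 s = 110.57 min.
During one orbit Earth rotates (6634.1 / 86164) × 360° = 27.72°.

27.7°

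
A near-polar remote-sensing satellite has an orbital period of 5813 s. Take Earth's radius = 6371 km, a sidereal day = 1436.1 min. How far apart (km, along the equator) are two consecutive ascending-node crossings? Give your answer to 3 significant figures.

2700 km

During one orbit Earth rotates (5813.0 / 86166) × 360° = 24.29°.
At the equator that is 24.29° × (2π·6371/360) km/° = 24.29 × 111.2 = 2701 km.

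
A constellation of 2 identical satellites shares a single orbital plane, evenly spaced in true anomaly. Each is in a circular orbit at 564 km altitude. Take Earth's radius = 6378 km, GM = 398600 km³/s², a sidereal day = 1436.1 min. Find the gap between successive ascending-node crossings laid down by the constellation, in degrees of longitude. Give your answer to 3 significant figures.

Semi-major axis a = 6378 + 564 = 6942 km. Period T = 2π√(a³/μ) = 2π√(6942³/398600) = 5756.2 s = 95.94 min.
Single-satellite node shift = (5756.2/86166) × 360° = 24.05°.
With 2 satellites evenly phased, successive equator crossings are 24.05/2 = 12.025° apart.

12.0°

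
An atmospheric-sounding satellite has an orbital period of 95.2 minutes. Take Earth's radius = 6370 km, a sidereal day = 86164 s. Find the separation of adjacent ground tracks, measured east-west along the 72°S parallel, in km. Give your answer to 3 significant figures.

T = 95.2 min = 5712.0 s.
Node shift per orbit = (5712.0/86164) × 360° = 23.87°.
Equatorial spacing = 23.87 × 111.2 km/° = 2653 km.
At 72° latitude, spacing = 2653 × cos(72°) = 820 km.

820 km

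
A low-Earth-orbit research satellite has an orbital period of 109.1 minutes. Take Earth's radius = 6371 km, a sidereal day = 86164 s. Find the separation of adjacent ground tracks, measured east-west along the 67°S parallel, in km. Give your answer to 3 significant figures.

T = 109.1 min = 6546.0 s.
Node shift per orbit = (6546.0/86164) × 360° = 27.35°.
Equatorial spacing = 27.35 × 111.2 km/° = 3041 km.
At 67° latitude, spacing = 3041 × cos(67°) = 1188 km.

1190 km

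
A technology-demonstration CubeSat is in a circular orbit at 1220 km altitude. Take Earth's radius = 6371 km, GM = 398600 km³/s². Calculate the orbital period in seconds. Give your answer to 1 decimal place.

6582.0 seconds

Semi-major axis a = 6371 + 1220 = 7591 km. Period T = 2π√(a³/μ) = 2π√(7591³/398600) = 6582.0 s = 109.70 min.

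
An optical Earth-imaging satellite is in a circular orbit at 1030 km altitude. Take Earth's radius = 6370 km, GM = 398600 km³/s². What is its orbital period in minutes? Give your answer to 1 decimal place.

Semi-major axis a = 6370 + 1030 = 7400 km. Period T = 2π√(a³/μ) = 2π√(7400³/398600) = 6335.2 s = 105.59 min.

105.6 min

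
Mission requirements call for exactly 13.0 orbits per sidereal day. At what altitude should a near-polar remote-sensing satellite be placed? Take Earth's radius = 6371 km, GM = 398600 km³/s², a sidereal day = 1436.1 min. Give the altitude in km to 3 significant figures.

1260 km

Required period T = 86166 / 13.0 = 6628.2 s.
From T = 2π√(a³/μ): a = (μ T²/4π²)^(1/3) = (398600 × 6628.2² / 4π²)^(1/3) = 7626 km.
Altitude h = a − R = 7626 − 6371 = 1255 km.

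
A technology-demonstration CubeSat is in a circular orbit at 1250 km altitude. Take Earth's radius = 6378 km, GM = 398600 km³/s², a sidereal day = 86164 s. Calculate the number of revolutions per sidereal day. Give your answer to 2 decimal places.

Semi-major axis a = 6378 + 1250 = 7628 km. Period T = 2π√(a³/μ) = 2π√(7628³/398600) = 6630.2 s = 110.50 min.
Orbits per sidereal day = 86164 / 6630.2 = 12.996.

13.00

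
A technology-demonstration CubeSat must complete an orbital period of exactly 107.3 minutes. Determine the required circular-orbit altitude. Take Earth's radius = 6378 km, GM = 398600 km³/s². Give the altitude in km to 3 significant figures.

T = 107.3 min = 6438.0 s.
From T = 2π√(a³/μ): a = (μ T²/4π²)^(1/3) = (398600 × 6438.0² / 4π²)^(1/3) = 7480 km.
Altitude h = a − R = 7480 − 6378 = 1102 km.

1100 km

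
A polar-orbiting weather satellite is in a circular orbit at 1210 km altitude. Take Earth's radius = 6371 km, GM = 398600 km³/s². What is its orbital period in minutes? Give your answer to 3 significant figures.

Semi-major axis a = 6371 + 1210 = 7581 km. Period T = 2π√(a³/μ) = 2π√(7581³/398600) = 6569.0 s = 109.48 min.

109 min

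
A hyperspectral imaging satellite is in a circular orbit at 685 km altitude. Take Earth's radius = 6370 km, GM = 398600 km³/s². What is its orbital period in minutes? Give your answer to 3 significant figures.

Semi-major axis a = 6370 + 685 = 7055 km. Period T = 2π√(a³/μ) = 2π√(7055³/398600) = 5897.3 s = 98.29 min.

98.3 min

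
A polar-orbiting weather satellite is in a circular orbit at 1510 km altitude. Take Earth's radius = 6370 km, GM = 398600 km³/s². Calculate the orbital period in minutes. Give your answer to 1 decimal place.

116.0 min

Semi-major axis a = 6370 + 1510 = 7880 km. Period T = 2π√(a³/μ) = 2π√(7880³/398600) = 6961.5 s = 116.02 min.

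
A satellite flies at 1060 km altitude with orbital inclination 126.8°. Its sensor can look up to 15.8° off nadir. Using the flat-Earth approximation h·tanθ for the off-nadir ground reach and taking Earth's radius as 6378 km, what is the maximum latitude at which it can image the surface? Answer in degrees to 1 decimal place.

55.9°

Retrograde orbit: the ground track reaches ±(180° − i) = ±(180 − 126.8) = ±53.2°.
Sensor half-swath on the ground ≈ 1060·tan(15.8°) = 300 km = 2.69° of latitude.
Maximum observable latitude ≈ 53.2 + 2.69 = 55.9°.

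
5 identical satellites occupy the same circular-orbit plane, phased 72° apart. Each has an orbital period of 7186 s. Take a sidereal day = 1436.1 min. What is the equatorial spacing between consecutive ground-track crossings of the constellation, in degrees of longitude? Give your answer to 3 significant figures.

6.00°

Single-satellite node shift = (7186.0/86166) × 360° = 30.02°.
With 5 satellites evenly phased, successive equator crossings are 30.02/5 = 6.005° apart.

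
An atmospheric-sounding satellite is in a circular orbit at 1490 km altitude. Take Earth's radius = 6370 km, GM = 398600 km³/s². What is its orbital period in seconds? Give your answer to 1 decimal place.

6935.0 seconds

Semi-major axis a = 6370 + 1490 = 7860 km. Period T = 2π√(a³/μ) = 2π√(7860³/398600) = 6935.0 s = 115.58 min.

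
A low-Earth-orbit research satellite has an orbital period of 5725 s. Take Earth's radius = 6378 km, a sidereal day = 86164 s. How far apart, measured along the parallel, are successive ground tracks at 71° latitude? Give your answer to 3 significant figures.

Node shift per orbit = (5725.0/86164) × 360° = 23.92°.
Equatorial spacing = 23.92 × 111.3 km/° = 2663 km.
At 71° latitude, spacing = 2663 × cos(71°) = 867 km.

867 km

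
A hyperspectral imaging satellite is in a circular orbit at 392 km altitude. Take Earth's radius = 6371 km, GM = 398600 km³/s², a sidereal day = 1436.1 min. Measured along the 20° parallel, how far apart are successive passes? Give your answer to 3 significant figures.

2420 km

Semi-major axis a = 6371 + 392 = 6763 km. Period T = 2π√(a³/μ) = 2π√(6763³/398600) = 5535.0 s = 92.25 min.
Node shift per orbit = (5535.0/86166) × 360° = 23.13°.
Equatorial spacing = 23.13 × 111.2 km/° = 2571 km.
At 20° latitude, spacing = 2571 × cos(20°) = 2416 km.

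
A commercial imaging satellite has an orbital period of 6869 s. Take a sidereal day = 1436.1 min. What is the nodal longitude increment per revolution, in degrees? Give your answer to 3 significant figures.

28.7°

During one orbit Earth rotates (6869.0 / 86166) × 360° = 28.70°.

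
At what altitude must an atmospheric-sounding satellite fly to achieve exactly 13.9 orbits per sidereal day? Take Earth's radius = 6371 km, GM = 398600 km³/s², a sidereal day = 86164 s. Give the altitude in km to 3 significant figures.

922 km

Required period T = 86164 / 13.9 = 6198.8 s.
From T = 2π√(a³/μ): a = (μ T²/4π²)^(1/3) = (398600 × 6198.8² / 4π²)^(1/3) = 7293 km.
Altitude h = a − R = 7293 − 6371 = 922 km.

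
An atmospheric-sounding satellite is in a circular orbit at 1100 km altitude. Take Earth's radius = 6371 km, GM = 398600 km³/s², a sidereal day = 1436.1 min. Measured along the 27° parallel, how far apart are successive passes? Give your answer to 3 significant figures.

2660 km

Semi-major axis a = 6371 + 1100 = 7471 km. Period T = 2π√(a³/μ) = 2π√(7471³/398600) = 6426.6 s = 107.11 min.
Node shift per orbit = (6426.6/86166) × 360° = 26.85°.
Equatorial spacing = 26.85 × 111.2 km/° = 2986 km.
At 27° latitude, spacing = 2986 × cos(27°) = 2660 km.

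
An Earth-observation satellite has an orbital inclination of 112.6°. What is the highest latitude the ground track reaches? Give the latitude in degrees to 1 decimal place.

67.4°

Retrograde orbit: the ground track reaches ±(180° − i) = ±(180 − 112.6) = ±67.4°.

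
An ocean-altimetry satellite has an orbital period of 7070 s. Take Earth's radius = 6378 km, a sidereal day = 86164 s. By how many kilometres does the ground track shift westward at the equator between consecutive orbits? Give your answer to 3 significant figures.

During one orbit Earth rotates (7070.0 / 86164) × 360° = 29.54°.
At the equator that is 29.54° × (2π·6378/360) km/° = 29.54 × 111.3 = 3288 km.

3290 km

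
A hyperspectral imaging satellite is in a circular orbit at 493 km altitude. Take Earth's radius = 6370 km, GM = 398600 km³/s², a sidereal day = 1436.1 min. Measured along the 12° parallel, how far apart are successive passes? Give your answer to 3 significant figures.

2570 km

Semi-major axis a = 6370 + 493 = 6863 km. Period T = 2π√(a³/μ) = 2π√(6863³/398600) = 5658.3 s = 94.30 min.
Node shift per orbit = (5658.3/86166) × 360° = 23.64°.
Equatorial spacing = 23.64 × 111.2 km/° = 2628 km.
At 12° latitude, spacing = 2628 × cos(12°) = 2571 km.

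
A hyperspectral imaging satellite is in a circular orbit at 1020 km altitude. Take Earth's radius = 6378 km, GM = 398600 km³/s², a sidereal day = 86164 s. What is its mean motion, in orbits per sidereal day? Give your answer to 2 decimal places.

13.61

Semi-major axis a = 6378 + 1020 = 7398 km. Period T = 2π√(a³/μ) = 2π√(7398³/398600) = 6332.6 s = 105.54 min.
Orbits per sidereal day = 86164 / 6332.6 = 13.606.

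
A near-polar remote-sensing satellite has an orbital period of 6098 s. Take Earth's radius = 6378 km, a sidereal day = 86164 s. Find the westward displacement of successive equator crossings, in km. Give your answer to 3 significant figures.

During one orbit Earth rotates (6098.0 / 86164) × 360° = 25.48°.
At the equator that is 25.48° × (2π·6378/360) km/° = 25.48 × 111.3 = 2836 km.

2840 km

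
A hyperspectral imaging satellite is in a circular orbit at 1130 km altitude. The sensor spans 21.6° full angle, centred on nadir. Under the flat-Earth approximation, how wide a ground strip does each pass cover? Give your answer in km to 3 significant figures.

431 km

Half-angle = 21.6°/2 = 10.8°.
Swath width ≈ 2h·tan(θ/2) = 2 × 1130 × tan(10.8°) = 431.1 km.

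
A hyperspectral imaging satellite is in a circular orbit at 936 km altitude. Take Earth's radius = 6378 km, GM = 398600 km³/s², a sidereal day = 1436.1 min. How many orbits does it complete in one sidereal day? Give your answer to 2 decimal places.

13.84

Semi-major axis a = 6378 + 936 = 7314 km. Period T = 2π√(a³/μ) = 2π√(7314³/398600) = 6225.1 s = 103.75 min.
Orbits per sidereal day = 86166 / 6225.1 = 13.842.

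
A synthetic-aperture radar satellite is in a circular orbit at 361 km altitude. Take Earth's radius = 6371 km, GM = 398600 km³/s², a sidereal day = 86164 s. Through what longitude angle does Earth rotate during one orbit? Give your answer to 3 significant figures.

Semi-major axis a = 6371 + 361 = 6732 km. Period T = 2π√(a³/μ) = 2π√(6732³/398600) = 5497.0 s = 91.62 min.
During one orbit Earth rotates (5497.0 / 86164) × 360° = 22.97°.

23.0°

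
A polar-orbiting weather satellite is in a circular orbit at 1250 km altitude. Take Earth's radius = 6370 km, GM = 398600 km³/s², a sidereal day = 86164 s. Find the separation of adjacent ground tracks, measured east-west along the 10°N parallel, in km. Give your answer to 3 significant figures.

Semi-major axis a = 6370 + 1250 = 7620 km. Period T = 2π√(a³/μ) = 2π√(7620³/398600) = 6619.8 s = 110.33 min.
Node shift per orbit = (6619.8/86164) × 360° = 27.66°.
Equatorial spacing = 27.66 × 111.2 km/° = 3075 km.
At 10° latitude, spacing = 3075 × cos(10°) = 3028 km.

3030 km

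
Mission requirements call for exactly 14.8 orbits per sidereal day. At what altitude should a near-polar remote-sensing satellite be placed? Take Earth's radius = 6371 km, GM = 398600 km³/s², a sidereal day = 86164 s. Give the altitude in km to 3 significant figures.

Required period T = 86164 / 14.8 = 5821.9 s.
From T = 2π√(a³/μ): a = (μ T²/4π²)^(1/3) = (398600 × 5821.9² / 4π²)^(1/3) = 6995 km.
Altitude h = a − R = 6995 − 6371 = 624 km.

624 km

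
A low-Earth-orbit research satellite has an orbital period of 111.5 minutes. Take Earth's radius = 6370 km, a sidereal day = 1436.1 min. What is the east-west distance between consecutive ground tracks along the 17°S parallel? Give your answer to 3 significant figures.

2970 km

T = 111.5 min = 6690.0 s.
Node shift per orbit = (6690.0/86166) × 360° = 27.95°.
Equatorial spacing = 27.95 × 111.2 km/° = 3107 km.
At 17° latitude, spacing = 3107 × cos(17°) = 2972 km.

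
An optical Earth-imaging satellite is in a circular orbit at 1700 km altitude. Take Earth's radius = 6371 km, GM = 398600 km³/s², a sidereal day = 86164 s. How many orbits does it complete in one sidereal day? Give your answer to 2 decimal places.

Semi-major axis a = 6371 + 1700 = 8071 km. Period T = 2π√(a³/μ) = 2π√(8071³/398600) = 7216.1 s = 120.27 min.
Orbits per sidereal day = 86164 / 7216.1 = 11.941.

11.94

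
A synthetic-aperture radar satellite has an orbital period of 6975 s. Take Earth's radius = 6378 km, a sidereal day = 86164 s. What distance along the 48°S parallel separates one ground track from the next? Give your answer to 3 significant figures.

2170 km

Node shift per orbit = (6975.0/86164) × 360° = 29.14°.
Equatorial spacing = 29.14 × 111.3 km/° = 3244 km.
At 48° latitude, spacing = 3244 × cos(48°) = 2171 km.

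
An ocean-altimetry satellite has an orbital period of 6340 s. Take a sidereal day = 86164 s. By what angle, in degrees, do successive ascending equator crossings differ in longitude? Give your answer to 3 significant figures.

26.5°

During one orbit Earth rotates (6340.0 / 86164) × 360° = 26.49°.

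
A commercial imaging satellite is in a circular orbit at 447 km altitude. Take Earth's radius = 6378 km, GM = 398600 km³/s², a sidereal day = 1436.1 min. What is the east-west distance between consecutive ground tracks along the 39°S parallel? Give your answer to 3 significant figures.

2030 km

Semi-major axis a = 6378 + 447 = 6825 km. Period T = 2π√(a³/μ) = 2π√(6825³/398600) = 5611.3 s = 93.52 min.
Node shift per orbit = (5611.3/86166) × 360° = 23.44°.
Equatorial spacing = 23.44 × 111.3 km/° = 2610 km.
At 39° latitude, spacing = 2610 × cos(39°) = 2028 km.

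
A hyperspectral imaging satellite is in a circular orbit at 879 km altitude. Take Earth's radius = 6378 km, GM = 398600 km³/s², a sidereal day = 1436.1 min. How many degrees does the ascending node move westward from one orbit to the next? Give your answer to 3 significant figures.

Semi-major axis a = 6378 + 879 = 7257 km. Period T = 2π√(a³/μ) = 2π√(7257³/398600) = 6152.4 s = 102.54 min.
During one orbit Earth rotates (6152.4 / 86166) × 360° = 25.70°.

25.7°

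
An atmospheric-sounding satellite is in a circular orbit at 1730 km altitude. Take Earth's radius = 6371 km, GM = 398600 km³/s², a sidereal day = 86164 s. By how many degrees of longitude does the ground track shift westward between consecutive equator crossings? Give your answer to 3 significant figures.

Semi-major axis a = 6371 + 1730 = 8101 km. Period T = 2π√(a³/μ) = 2π√(8101³/398600) = 7256.4 s = 120.94 min.
During one orbit Earth rotates (7256.4 / 86164) × 360° = 30.32°.

30.3°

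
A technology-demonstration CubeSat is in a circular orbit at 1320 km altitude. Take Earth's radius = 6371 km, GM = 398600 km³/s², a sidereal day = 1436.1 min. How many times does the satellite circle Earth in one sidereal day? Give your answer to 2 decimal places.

Semi-major axis a = 6371 + 1320 = 7691 km. Period T = 2π√(a³/μ) = 2π√(7691³/398600) = 6712.5 s = 111.88 min.
Orbits per sidereal day = 86166 / 6712.5 = 12.837.

12.84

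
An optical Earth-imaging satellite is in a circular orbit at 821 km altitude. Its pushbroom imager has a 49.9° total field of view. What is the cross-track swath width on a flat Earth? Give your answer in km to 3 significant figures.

Half-angle = 49.9°/2 = 24.95°.
Swath width ≈ 2h·tan(θ/2) = 2 × 821 × tan(24.95°) = 763.9 km.

764 km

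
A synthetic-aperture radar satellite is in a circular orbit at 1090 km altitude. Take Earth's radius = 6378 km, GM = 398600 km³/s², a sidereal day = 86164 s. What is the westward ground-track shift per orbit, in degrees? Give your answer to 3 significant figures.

Semi-major axis a = 6378 + 1090 = 7468 km. Period T = 2π√(a³/μ) = 2π√(7468³/398600) = 6422.7 s = 107.05 min.
During one orbit Earth rotates (6422.7 / 86164) × 360° = 26.83°.

26.8°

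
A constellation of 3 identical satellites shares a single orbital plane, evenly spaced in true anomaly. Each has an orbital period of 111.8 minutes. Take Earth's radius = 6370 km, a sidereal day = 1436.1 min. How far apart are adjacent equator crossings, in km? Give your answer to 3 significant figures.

T = 111.8 min = 6708.0 s.
Single-satellite node shift = (6708.0/86166) × 360° = 28.03°.
With 3 satellites evenly phased, successive equator crossings are 28.03/3 = 9.342° apart.
That is 9.342 × 111.2 = 1039 km at the equator.

1040 km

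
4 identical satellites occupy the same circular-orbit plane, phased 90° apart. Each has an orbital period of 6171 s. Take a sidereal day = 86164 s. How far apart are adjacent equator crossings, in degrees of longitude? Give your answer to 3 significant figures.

6.45°

Single-satellite node shift = (6171.0/86164) × 360° = 25.78°.
With 4 satellites evenly phased, successive equator crossings are 25.78/4 = 6.446° apart.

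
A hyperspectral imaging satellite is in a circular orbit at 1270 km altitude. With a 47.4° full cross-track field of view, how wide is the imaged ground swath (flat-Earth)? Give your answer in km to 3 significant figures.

Half-angle = 47.4°/2 = 23.7°.
Swath width ≈ 2h·tan(θ/2) = 2 × 1270 × tan(23.7°) = 1115.0 km.

1110 km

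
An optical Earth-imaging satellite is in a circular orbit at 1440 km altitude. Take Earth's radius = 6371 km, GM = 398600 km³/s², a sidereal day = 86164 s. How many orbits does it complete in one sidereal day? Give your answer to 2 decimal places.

Semi-major axis a = 6371 + 1440 = 7811 km. Period T = 2π√(a³/μ) = 2π√(7811³/398600) = 6870.2 s = 114.50 min.
Orbits per sidereal day = 86164 / 6870.2 = 12.542.

12.54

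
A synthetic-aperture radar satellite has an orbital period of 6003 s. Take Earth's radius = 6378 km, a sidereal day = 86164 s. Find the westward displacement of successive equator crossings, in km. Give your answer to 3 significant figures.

2790 km

During one orbit Earth rotates (6003.0 / 86164) × 360° = 25.08°.
At the equator that is 25.08° × (2π·6378/360) km/° = 25.08 × 111.3 = 2792 km.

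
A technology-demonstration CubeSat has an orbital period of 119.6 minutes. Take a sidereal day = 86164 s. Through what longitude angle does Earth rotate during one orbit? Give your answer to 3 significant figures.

30.0°

T = 119.6 min = 7176.0 s.
During one orbit Earth rotates (7176.0 / 86164) × 360° = 29.98°.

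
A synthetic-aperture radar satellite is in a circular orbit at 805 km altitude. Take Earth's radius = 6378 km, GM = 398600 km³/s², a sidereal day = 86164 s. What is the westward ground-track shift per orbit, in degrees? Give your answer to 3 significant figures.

25.3°

Semi-major axis a = 6378 + 805 = 7183 km. Period T = 2π√(a³/μ) = 2π√(7183³/398600) = 6058.6 s = 100.98 min.
During one orbit Earth rotates (6058.6 / 86164) × 360° = 25.31°.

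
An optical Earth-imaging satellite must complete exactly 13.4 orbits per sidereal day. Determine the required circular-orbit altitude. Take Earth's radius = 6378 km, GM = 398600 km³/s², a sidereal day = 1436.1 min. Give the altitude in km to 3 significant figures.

1100 km

Required period T = 86166 / 13.4 = 6430.3 s.
From T = 2π√(a³/μ): a = (μ T²/4π²)^(1/3) = (398600 × 6430.3² / 4π²)^(1/3) = 7474 km.
Altitude h = a − R = 7474 − 6378 = 1096 km.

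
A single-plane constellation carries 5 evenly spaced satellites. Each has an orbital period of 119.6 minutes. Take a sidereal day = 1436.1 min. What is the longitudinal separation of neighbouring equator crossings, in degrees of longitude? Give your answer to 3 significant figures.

T = 119.6 min = 7176.0 s.
Single-satellite node shift = (7176.0/86166) × 360° = 29.98°.
With 5 satellites evenly phased, successive equator crossings are 29.98/5 = 5.996° apart.

6.00°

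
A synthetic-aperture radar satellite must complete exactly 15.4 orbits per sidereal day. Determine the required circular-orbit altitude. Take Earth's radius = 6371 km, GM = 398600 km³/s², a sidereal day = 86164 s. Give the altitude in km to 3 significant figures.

Required period T = 86164 / 15.4 = 5595.1 s.
From T = 2π√(a³/μ): a = (μ T²/4π²)^(1/3) = (398600 × 5595.1² / 4π²)^(1/3) = 6812 km.
Altitude h = a − R = 6812 − 6371 = 441 km.

441 km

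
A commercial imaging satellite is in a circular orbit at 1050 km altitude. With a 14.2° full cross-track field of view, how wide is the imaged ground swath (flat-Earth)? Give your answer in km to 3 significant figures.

Half-angle = 14.2°/2 = 7.1°.
Swath width ≈ 2h·tan(θ/2) = 2 × 1050 × tan(7.1°) = 261.6 km.

262 km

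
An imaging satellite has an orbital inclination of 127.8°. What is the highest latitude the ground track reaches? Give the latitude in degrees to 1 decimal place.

52.2°

Retrograde orbit: the ground track reaches ±(180° − i) = ±(180 − 127.8) = ±52.2°.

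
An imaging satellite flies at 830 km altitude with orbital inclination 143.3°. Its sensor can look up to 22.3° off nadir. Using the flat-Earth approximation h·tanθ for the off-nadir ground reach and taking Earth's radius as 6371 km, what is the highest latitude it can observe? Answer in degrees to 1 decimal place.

Retrograde orbit: the ground track reaches ±(180° − i) = ±(180 − 143.3) = ±36.7°.
Sensor half-swath on the ground ≈ 830·tan(22.3°) = 340 km = 3.06° of latitude.
Maximum observable latitude ≈ 36.7 + 3.06 = 39.8°.

39.8°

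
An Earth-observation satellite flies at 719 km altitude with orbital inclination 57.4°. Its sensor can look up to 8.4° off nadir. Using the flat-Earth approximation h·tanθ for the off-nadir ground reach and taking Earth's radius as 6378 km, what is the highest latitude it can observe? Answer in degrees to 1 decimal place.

For a prograde orbit the ground track reaches latitude ±i = ±57.4°.
Sensor half-swath on the ground ≈ 719·tan(8.4°) = 106 km = 0.95° of latitude.
Maximum observable latitude ≈ 57.4 + 0.95 = 58.4°.

58.4°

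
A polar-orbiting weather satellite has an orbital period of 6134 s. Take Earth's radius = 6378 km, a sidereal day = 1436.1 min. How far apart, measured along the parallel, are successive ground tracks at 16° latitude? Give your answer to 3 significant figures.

2740 km

Node shift per orbit = (6134.0/86166) × 360° = 25.63°.
Equatorial spacing = 25.63 × 111.3 km/° = 2853 km.
At 16° latitude, spacing = 2853 × cos(16°) = 2742 km.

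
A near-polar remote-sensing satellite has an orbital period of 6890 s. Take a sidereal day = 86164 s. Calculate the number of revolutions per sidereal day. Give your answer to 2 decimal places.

12.51

Orbits per sidereal day = 86164 / 6890.0 = 12.506.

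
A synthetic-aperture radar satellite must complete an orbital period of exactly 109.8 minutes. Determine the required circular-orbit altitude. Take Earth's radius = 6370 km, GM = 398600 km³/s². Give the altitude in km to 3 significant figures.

1230 km

T = 109.8 min = 6588.0 s.
From T = 2π√(a³/μ): a = (μ T²/4π²)^(1/3) = (398600 × 6588.0² / 4π²)^(1/3) = 7596 km.
Altitude h = a − R = 7596 − 6370 = 1226 km.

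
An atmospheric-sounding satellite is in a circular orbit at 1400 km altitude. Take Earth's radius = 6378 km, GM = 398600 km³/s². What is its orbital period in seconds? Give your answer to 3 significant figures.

6830 seconds

Semi-major axis a = 6378 + 1400 = 7778 km. Period T = 2π√(a³/μ) = 2π√(7778³/398600) = 6826.7 s = 113.78 min.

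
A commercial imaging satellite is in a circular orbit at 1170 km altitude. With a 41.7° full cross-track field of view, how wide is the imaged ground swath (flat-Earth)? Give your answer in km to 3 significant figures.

Half-angle = 41.7°/2 = 20.85°.
Swath width ≈ 2h·tan(θ/2) = 2 × 1170 × tan(20.85°) = 891.2 km.

891 km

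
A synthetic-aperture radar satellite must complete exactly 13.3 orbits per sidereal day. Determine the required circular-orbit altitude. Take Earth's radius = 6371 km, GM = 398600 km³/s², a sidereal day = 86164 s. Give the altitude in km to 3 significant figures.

1140 km

Required period T = 86164 / 13.3 = 6478.5 s.
From T = 2π√(a³/μ): a = (μ T²/4π²)^(1/3) = (398600 × 6478.5² / 4π²)^(1/3) = 7511 km.
Altitude h = a − R = 7511 − 6371 = 1140 km.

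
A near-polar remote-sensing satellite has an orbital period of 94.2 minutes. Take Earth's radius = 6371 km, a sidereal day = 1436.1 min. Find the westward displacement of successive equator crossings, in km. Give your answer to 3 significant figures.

T = 94.2 min = 5652.0 s.
During one orbit Earth rotates (5652.0 / 86166) × 360° = 23.61°.
At the equator that is 23.61° × (2π·6371/360) km/° = 23.61 × 111.2 = 2626 km.

2630 km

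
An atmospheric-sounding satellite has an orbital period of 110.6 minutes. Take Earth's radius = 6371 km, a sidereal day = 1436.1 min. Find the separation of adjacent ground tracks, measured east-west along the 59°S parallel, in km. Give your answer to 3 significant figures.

1590 km

T = 110.6 min = 6636.0 s.
Node shift per orbit = (6636.0/86166) × 360° = 27.73°.
Equatorial spacing = 27.73 × 111.2 km/° = 3083 km.
At 59° latitude, spacing = 3083 × cos(59°) = 1588 km.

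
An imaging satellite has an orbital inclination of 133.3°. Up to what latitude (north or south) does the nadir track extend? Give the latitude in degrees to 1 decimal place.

46.7°

Retrograde orbit: the ground track reaches ±(180° − i) = ±(180 − 133.3) = ±46.7°.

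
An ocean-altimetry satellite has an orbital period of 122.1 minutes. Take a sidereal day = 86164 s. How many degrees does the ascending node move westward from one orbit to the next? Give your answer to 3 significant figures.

30.6°

T = 122.1 min = 7326.0 s.
During one orbit Earth rotates (7326.0 / 86164) × 360° = 30.61°.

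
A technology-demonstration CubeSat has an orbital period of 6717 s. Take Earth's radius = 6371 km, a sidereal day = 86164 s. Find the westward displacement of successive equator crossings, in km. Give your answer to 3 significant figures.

During one orbit Earth rotates (6717.0 / 86164) × 360° = 28.06°.
At the equator that is 28.06° × (2π·6371/360) km/° = 28.06 × 111.2 = 3121 km.

3120 km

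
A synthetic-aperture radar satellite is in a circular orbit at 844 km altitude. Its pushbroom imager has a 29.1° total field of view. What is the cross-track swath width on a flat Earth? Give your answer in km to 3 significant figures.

Half-angle = 29.1°/2 = 14.55°.
Swath width ≈ 2h·tan(θ/2) = 2 × 844 × tan(14.55°) = 438.1 km.

438 km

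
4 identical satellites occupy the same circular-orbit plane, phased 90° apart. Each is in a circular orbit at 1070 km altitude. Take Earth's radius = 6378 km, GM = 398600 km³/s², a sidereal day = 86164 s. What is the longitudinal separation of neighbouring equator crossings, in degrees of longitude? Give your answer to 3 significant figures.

6.68°

Semi-major axis a = 6378 + 1070 = 7448 km. Period T = 2π√(a³/μ) = 2π√(7448³/398600) = 6396.9 s = 106.62 min.
Single-satellite node shift = (6396.9/86164) × 360° = 26.73°.
With 4 satellites evenly phased, successive equator crossings are 26.73/4 = 6.682° apart.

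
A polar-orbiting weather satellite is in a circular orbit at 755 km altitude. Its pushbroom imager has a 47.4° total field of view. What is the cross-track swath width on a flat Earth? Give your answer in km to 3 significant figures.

663 km

Half-angle = 47.4°/2 = 23.7°.
Swath width ≈ 2h·tan(θ/2) = 2 × 755 × tan(23.7°) = 662.8 km.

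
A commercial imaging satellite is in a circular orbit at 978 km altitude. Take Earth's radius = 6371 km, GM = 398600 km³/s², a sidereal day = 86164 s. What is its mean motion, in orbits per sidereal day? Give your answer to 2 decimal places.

13.74

Semi-major axis a = 6371 + 978 = 7349 km. Period T = 2π√(a³/μ) = 2π√(7349³/398600) = 6269.8 s = 104.50 min.
Orbits per sidereal day = 86164 / 6269.8 = 13.743.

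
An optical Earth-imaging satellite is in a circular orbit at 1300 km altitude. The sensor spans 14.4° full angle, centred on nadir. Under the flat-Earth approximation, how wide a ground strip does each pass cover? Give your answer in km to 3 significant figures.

328 km

Half-angle = 14.4°/2 = 7.2°.
Swath width ≈ 2h·tan(θ/2) = 2 × 1300 × tan(7.2°) = 328.5 km.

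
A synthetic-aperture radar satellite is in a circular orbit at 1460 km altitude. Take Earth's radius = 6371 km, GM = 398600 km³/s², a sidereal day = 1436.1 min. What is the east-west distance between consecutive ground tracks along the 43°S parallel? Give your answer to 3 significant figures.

2340 km

Semi-major axis a = 6371 + 1460 = 7831 km. Period T = 2π√(a³/μ) = 2π√(7831³/398600) = 6896.6 s = 114.94 min.
Node shift per orbit = (6896.6/86166) × 360° = 28.81°.
Equatorial spacing = 28.81 × 111.2 km/° = 3204 km.
At 43° latitude, spacing = 3204 × cos(43°) = 2343 km.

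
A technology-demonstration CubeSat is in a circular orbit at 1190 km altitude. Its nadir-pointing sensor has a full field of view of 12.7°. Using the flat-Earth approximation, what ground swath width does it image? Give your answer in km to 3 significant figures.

265 km

Half-angle = 12.7°/2 = 6.35°.
Swath width ≈ 2h·tan(θ/2) = 2 × 1190 × tan(6.35°) = 264.9 km.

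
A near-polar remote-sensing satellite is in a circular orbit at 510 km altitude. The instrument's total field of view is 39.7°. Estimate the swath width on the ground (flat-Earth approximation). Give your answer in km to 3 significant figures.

Half-angle = 39.7°/2 = 19.85°.
Swath width ≈ 2h·tan(θ/2) = 2 × 510 × tan(19.85°) = 368.2 km.

368 km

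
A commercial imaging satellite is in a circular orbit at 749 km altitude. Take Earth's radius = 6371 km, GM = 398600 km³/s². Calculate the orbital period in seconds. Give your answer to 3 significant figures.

Semi-major axis a = 6371 + 749 = 7120 km. Period T = 2π√(a³/μ) = 2π√(7120³/398600) = 5979.0 s = 99.65 min.

5980 seconds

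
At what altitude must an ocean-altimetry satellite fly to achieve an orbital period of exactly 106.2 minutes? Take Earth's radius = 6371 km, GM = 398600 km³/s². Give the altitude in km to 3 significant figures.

T = 106.2 min = 6372.0 s.
From T = 2π√(a³/μ): a = (μ T²/4π²)^(1/3) = (398600 × 6372.0² / 4π²)^(1/3) = 7429 km.
Altitude h = a − R = 7429 − 6371 = 1058 km.

1060 km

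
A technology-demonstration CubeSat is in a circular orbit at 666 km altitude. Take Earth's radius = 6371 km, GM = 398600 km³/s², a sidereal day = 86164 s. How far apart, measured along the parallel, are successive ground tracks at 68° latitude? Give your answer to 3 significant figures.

1020 km

Semi-major axis a = 6371 + 666 = 7037 km. Period T = 2π√(a³/μ) = 2π√(7037³/398600) = 5874.8 s = 97.91 min.
Node shift per orbit = (5874.8/86164) × 360° = 24.55°.
Equatorial spacing = 24.55 × 111.2 km/° = 2729 km.
At 68° latitude, spacing = 2729 × cos(68°) = 1022 km.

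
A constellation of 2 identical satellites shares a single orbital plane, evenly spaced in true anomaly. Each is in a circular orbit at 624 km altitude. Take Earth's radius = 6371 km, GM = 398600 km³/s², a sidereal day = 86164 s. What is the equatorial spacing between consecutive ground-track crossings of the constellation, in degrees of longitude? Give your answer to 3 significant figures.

12.2°

Semi-major axis a = 6371 + 624 = 6995 km. Period T = 2π√(a³/μ) = 2π√(6995³/398600) = 5822.3 s = 97.04 min.
Single-satellite node shift = (5822.3/86164) × 360° = 24.33°.
With 2 satellites evenly phased, successive equator crossings are 24.33/2 = 12.163° apart.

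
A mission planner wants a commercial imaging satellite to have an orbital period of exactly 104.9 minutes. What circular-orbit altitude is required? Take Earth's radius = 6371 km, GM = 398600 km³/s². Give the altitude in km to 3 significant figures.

997 km

T = 104.9 min = 6294.0 s.
From T = 2π√(a³/μ): a = (μ T²/4π²)^(1/3) = (398600 × 6294.0² / 4π²)^(1/3) = 7368 km.
Altitude h = a − R = 7368 − 6371 = 997 km.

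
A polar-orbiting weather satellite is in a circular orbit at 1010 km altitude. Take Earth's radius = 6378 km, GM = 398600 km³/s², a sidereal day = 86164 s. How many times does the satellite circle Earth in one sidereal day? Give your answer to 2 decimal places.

13.63

Semi-major axis a = 6378 + 1010 = 7388 km. Period T = 2π√(a³/μ) = 2π√(7388³/398600) = 6319.8 s = 105.33 min.
Orbits per sidereal day = 86164 / 6319.8 = 13.634.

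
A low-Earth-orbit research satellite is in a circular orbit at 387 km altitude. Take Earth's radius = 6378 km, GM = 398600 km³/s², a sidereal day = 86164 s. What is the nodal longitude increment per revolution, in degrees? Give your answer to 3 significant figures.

23.1°

Semi-major axis a = 6378 + 387 = 6765 km. Period T = 2π√(a³/μ) = 2π√(6765³/398600) = 5537.5 s = 92.29 min.
During one orbit Earth rotates (5537.5 / 86164) × 360° = 23.14°.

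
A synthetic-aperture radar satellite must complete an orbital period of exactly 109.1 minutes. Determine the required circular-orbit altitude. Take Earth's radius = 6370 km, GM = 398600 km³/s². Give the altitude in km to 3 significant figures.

1190 km

T = 109.1 min = 6546.0 s.
From T = 2π√(a³/μ): a = (μ T²/4π²)^(1/3) = (398600 × 6546.0² / 4π²)^(1/3) = 7563 km.
Altitude h = a − R = 7563 − 6370 = 1193 km.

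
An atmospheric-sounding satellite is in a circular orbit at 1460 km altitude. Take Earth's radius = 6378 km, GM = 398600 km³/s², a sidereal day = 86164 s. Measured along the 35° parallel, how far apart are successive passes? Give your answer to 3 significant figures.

Semi-major axis a = 6378 + 1460 = 7838 km. Period T = 2π√(a³/μ) = 2π√(7838³/398600) = 6905.9 s = 115.10 min.
Node shift per orbit = (6905.9/86164) × 360° = 28.85°.
Equatorial spacing = 28.85 × 111.3 km/° = 3212 km.
At 35° latitude, spacing = 3212 × cos(35°) = 2631 km.

2630 km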